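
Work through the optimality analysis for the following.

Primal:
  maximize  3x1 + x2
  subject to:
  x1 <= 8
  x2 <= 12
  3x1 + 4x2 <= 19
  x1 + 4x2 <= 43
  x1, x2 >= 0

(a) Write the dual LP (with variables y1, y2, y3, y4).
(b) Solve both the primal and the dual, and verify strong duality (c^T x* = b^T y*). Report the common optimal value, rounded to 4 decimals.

The standard primal-dual pair for 'max c^T x s.t. A x <= b, x >= 0' is:
  Dual:  min b^T y  s.t.  A^T y >= c,  y >= 0.

So the dual LP is:
  minimize  8y1 + 12y2 + 19y3 + 43y4
  subject to:
    y1 + 3y3 + y4 >= 3
    y2 + 4y3 + 4y4 >= 1
    y1, y2, y3, y4 >= 0

Solving the primal: x* = (6.3333, 0).
  primal value c^T x* = 19.
Solving the dual: y* = (0, 0, 1, 0).
  dual value b^T y* = 19.
Strong duality: c^T x* = b^T y*. Confirmed.

19


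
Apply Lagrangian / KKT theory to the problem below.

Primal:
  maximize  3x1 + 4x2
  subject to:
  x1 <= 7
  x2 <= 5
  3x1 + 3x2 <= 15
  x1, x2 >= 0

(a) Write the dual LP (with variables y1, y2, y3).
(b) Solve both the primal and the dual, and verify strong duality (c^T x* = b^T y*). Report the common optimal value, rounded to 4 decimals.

The standard primal-dual pair for 'max c^T x s.t. A x <= b, x >= 0' is:
  Dual:  min b^T y  s.t.  A^T y >= c,  y >= 0.

So the dual LP is:
  minimize  7y1 + 5y2 + 15y3
  subject to:
    y1 + 3y3 >= 3
    y2 + 3y3 >= 4
    y1, y2, y3 >= 0

Solving the primal: x* = (0, 5).
  primal value c^T x* = 20.
Solving the dual: y* = (0, 1, 1).
  dual value b^T y* = 20.
Strong duality: c^T x* = b^T y*. Confirmed.

20


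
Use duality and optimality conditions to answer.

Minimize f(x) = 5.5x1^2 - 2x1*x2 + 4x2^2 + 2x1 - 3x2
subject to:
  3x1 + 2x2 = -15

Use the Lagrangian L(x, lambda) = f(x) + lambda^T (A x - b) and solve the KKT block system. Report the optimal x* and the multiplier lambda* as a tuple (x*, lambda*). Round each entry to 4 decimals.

Form the Lagrangian:
  L(x, lambda) = (1/2) x^T Q x + c^T x + lambda^T (A x - b)
Stationarity (grad_x L = 0): Q x + c + A^T lambda = 0.
Primal feasibility: A x = b.

This gives the KKT block system:
  [ Q   A^T ] [ x     ]   [-c ]
  [ A    0  ] [ lambda ] = [ b ]

Solving the linear system:
  x*      = (-3.1857, -2.7214)
  lambda* = (9.2)
  f(x*)   = 69.8964

x* = (-3.1857, -2.7214), lambda* = (9.2)


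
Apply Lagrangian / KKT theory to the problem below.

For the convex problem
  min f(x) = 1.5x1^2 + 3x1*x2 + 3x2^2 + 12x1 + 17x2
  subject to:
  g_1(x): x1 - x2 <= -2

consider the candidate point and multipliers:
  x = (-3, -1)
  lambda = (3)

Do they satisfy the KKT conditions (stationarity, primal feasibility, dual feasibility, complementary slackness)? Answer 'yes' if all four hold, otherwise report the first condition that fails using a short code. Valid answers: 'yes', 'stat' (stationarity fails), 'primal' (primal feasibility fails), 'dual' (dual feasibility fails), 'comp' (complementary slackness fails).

Gradient of f: grad f(x) = Q x + c = (0, 2)
Constraint values g_i(x) = a_i^T x - b_i:
  g_1((-3, -1)) = 0
Stationarity residual: grad f(x) + sum_i lambda_i a_i = (3, -1)
  -> stationarity FAILS
Primal feasibility (all g_i <= 0): OK
Dual feasibility (all lambda_i >= 0): OK
Complementary slackness (lambda_i * g_i(x) = 0 for all i): OK

Verdict: the first failing condition is stationarity -> stat.

stat


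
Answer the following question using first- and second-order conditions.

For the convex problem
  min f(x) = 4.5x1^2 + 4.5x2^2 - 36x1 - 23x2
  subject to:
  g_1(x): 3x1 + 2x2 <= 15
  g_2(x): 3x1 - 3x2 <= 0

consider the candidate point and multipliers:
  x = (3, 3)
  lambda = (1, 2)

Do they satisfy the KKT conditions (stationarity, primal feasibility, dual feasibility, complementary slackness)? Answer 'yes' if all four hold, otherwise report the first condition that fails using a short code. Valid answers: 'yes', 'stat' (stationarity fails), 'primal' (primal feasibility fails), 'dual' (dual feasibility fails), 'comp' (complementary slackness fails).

Gradient of f: grad f(x) = Q x + c = (-9, 4)
Constraint values g_i(x) = a_i^T x - b_i:
  g_1((3, 3)) = 0
  g_2((3, 3)) = 0
Stationarity residual: grad f(x) + sum_i lambda_i a_i = (0, 0)
  -> stationarity OK
Primal feasibility (all g_i <= 0): OK
Dual feasibility (all lambda_i >= 0): OK
Complementary slackness (lambda_i * g_i(x) = 0 for all i): OK

Verdict: yes, KKT holds.

yes


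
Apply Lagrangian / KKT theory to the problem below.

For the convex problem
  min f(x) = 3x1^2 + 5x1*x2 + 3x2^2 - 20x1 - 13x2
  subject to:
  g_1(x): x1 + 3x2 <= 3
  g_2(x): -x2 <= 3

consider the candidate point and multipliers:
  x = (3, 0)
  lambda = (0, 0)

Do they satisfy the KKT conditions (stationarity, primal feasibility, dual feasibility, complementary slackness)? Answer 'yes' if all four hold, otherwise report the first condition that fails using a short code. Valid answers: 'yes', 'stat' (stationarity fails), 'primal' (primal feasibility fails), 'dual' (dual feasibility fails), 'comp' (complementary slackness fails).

Gradient of f: grad f(x) = Q x + c = (-2, 2)
Constraint values g_i(x) = a_i^T x - b_i:
  g_1((3, 0)) = 0
  g_2((3, 0)) = -3
Stationarity residual: grad f(x) + sum_i lambda_i a_i = (-2, 2)
  -> stationarity FAILS
Primal feasibility (all g_i <= 0): OK
Dual feasibility (all lambda_i >= 0): OK
Complementary slackness (lambda_i * g_i(x) = 0 for all i): OK

Verdict: the first failing condition is stationarity -> stat.

stat


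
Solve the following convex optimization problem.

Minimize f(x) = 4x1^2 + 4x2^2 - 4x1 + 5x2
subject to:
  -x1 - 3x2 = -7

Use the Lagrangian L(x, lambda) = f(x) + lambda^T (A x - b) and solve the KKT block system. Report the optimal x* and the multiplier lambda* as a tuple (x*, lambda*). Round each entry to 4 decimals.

Form the Lagrangian:
  L(x, lambda) = (1/2) x^T Q x + c^T x + lambda^T (A x - b)
Stationarity (grad_x L = 0): Q x + c + A^T lambda = 0.
Primal feasibility: A x = b.

This gives the KKT block system:
  [ Q   A^T ] [ x     ]   [-c ]
  [ A    0  ] [ lambda ] = [ b ]

Solving the linear system:
  x*      = (1.3375, 1.8875)
  lambda* = (6.7)
  f(x*)   = 25.4937

x* = (1.3375, 1.8875), lambda* = (6.7)


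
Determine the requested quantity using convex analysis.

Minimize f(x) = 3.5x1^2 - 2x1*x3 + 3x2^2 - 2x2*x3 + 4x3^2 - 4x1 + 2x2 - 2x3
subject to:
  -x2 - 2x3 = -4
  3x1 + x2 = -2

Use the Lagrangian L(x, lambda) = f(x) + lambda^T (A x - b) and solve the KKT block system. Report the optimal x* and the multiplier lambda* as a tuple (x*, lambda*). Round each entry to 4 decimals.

Form the Lagrangian:
  L(x, lambda) = (1/2) x^T Q x + c^T x + lambda^T (A x - b)
Stationarity (grad_x L = 0): Q x + c + A^T lambda = 0.
Primal feasibility: A x = b.

This gives the KKT block system:
  [ Q   A^T ] [ x     ]   [-c ]
  [ A    0  ] [ lambda ] = [ b ]

Solving the linear system:
  x*      = (-0.8462, 0.5385, 1.7308)
  lambda* = (6.2308, 4.4615)
  f(x*)   = 17.4231

x* = (-0.8462, 0.5385, 1.7308), lambda* = (6.2308, 4.4615)


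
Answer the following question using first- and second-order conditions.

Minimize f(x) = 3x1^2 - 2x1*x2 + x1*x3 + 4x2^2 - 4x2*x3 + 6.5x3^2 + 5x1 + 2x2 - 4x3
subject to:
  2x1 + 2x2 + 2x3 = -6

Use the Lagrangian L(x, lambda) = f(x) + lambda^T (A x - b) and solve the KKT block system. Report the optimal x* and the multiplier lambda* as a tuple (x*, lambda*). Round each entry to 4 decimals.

Form the Lagrangian:
  L(x, lambda) = (1/2) x^T Q x + c^T x + lambda^T (A x - b)
Stationarity (grad_x L = 0): Q x + c + A^T lambda = 0.
Primal feasibility: A x = b.

This gives the KKT block system:
  [ Q   A^T ] [ x     ]   [-c ]
  [ A    0  ] [ lambda ] = [ b ]

Solving the linear system:
  x*      = (-1.7071, -1.1414, -0.1515)
  lambda* = (1.5556)
  f(x*)   = -0.4394

x* = (-1.7071, -1.1414, -0.1515), lambda* = (1.5556)


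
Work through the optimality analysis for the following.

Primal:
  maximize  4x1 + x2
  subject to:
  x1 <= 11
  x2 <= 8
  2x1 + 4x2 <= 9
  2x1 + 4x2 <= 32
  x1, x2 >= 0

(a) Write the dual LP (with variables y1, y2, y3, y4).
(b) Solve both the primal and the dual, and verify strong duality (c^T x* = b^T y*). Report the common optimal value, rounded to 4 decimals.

The standard primal-dual pair for 'max c^T x s.t. A x <= b, x >= 0' is:
  Dual:  min b^T y  s.t.  A^T y >= c,  y >= 0.

So the dual LP is:
  minimize  11y1 + 8y2 + 9y3 + 32y4
  subject to:
    y1 + 2y3 + 2y4 >= 4
    y2 + 4y3 + 4y4 >= 1
    y1, y2, y3, y4 >= 0

Solving the primal: x* = (4.5, 0).
  primal value c^T x* = 18.
Solving the dual: y* = (0, 0, 2, 0).
  dual value b^T y* = 18.
Strong duality: c^T x* = b^T y*. Confirmed.

18


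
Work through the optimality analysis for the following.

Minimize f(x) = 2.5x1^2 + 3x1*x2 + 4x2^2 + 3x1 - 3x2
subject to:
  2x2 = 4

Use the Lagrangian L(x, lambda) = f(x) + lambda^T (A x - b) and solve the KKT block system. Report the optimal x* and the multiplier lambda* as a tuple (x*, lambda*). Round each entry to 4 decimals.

Form the Lagrangian:
  L(x, lambda) = (1/2) x^T Q x + c^T x + lambda^T (A x - b)
Stationarity (grad_x L = 0): Q x + c + A^T lambda = 0.
Primal feasibility: A x = b.

This gives the KKT block system:
  [ Q   A^T ] [ x     ]   [-c ]
  [ A    0  ] [ lambda ] = [ b ]

Solving the linear system:
  x*      = (-1.8, 2)
  lambda* = (-3.8)
  f(x*)   = 1.9

x* = (-1.8, 2), lambda* = (-3.8)


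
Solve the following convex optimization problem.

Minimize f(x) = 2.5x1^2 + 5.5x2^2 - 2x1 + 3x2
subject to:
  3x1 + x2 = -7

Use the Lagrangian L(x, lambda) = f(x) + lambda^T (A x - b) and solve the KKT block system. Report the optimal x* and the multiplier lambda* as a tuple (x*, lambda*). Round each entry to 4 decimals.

Form the Lagrangian:
  L(x, lambda) = (1/2) x^T Q x + c^T x + lambda^T (A x - b)
Stationarity (grad_x L = 0): Q x + c + A^T lambda = 0.
Primal feasibility: A x = b.

This gives the KKT block system:
  [ Q   A^T ] [ x     ]   [-c ]
  [ A    0  ] [ lambda ] = [ b ]

Solving the linear system:
  x*      = (-2.1154, -0.6538)
  lambda* = (4.1923)
  f(x*)   = 15.8077

x* = (-2.1154, -0.6538), lambda* = (4.1923)


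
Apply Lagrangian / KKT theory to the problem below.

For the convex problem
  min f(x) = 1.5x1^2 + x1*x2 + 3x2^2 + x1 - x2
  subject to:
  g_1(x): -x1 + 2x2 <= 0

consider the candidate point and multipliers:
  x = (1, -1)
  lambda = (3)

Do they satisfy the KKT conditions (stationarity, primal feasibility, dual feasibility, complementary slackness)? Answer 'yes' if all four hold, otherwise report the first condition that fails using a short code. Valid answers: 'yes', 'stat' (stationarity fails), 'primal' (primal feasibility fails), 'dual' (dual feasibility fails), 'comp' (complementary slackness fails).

Gradient of f: grad f(x) = Q x + c = (3, -6)
Constraint values g_i(x) = a_i^T x - b_i:
  g_1((1, -1)) = -3
Stationarity residual: grad f(x) + sum_i lambda_i a_i = (0, 0)
  -> stationarity OK
Primal feasibility (all g_i <= 0): OK
Dual feasibility (all lambda_i >= 0): OK
Complementary slackness (lambda_i * g_i(x) = 0 for all i): FAILS

Verdict: the first failing condition is complementary_slackness -> comp.

comp


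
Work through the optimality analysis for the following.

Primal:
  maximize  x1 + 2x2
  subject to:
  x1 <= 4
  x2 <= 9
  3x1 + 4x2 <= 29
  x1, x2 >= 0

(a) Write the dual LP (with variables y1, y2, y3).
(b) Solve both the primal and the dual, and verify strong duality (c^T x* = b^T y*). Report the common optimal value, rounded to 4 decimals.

The standard primal-dual pair for 'max c^T x s.t. A x <= b, x >= 0' is:
  Dual:  min b^T y  s.t.  A^T y >= c,  y >= 0.

So the dual LP is:
  minimize  4y1 + 9y2 + 29y3
  subject to:
    y1 + 3y3 >= 1
    y2 + 4y3 >= 2
    y1, y2, y3 >= 0

Solving the primal: x* = (0, 7.25).
  primal value c^T x* = 14.5.
Solving the dual: y* = (0, 0, 0.5).
  dual value b^T y* = 14.5.
Strong duality: c^T x* = b^T y*. Confirmed.

14.5


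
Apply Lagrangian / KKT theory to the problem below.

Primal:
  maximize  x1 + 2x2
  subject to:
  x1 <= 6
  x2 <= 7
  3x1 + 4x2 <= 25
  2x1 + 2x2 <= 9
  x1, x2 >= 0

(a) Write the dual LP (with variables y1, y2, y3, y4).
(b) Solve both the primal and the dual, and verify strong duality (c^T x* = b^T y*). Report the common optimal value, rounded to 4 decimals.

The standard primal-dual pair for 'max c^T x s.t. A x <= b, x >= 0' is:
  Dual:  min b^T y  s.t.  A^T y >= c,  y >= 0.

So the dual LP is:
  minimize  6y1 + 7y2 + 25y3 + 9y4
  subject to:
    y1 + 3y3 + 2y4 >= 1
    y2 + 4y3 + 2y4 >= 2
    y1, y2, y3, y4 >= 0

Solving the primal: x* = (0, 4.5).
  primal value c^T x* = 9.
Solving the dual: y* = (0, 0, 0, 1).
  dual value b^T y* = 9.
Strong duality: c^T x* = b^T y*. Confirmed.

9


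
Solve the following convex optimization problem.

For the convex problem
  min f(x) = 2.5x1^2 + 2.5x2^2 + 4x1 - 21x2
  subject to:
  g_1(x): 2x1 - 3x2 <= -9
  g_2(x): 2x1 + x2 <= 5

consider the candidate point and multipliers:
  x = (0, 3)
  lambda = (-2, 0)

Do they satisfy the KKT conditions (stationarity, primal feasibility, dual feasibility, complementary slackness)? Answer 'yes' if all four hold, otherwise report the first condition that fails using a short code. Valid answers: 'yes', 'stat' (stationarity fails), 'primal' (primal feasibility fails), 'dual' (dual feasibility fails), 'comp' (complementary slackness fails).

Gradient of f: grad f(x) = Q x + c = (4, -6)
Constraint values g_i(x) = a_i^T x - b_i:
  g_1((0, 3)) = 0
  g_2((0, 3)) = -2
Stationarity residual: grad f(x) + sum_i lambda_i a_i = (0, 0)
  -> stationarity OK
Primal feasibility (all g_i <= 0): OK
Dual feasibility (all lambda_i >= 0): FAILS
Complementary slackness (lambda_i * g_i(x) = 0 for all i): OK

Verdict: the first failing condition is dual_feasibility -> dual.

dual


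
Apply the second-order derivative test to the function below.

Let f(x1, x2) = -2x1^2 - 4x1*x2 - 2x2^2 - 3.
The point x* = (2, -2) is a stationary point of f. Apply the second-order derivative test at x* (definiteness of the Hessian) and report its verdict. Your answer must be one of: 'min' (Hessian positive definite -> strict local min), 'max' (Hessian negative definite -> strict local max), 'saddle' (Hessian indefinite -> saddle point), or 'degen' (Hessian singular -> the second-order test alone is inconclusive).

Compute the Hessian H = grad^2 f:
  H = [[-4, -4], [-4, -4]]
Verify stationarity: grad f(x*) = H x* + g = (0, 0).
Eigenvalues of H: -8, 0.
H has a zero eigenvalue (singular; negative semidefinite but not definite), so H is neither positive definite, negative definite, nor indefinite. The second-order test alone is inconclusive -> degen.
(Indeed, f is constant along the null direction of H through x*, so x* is not a strict local extremum.)

degen


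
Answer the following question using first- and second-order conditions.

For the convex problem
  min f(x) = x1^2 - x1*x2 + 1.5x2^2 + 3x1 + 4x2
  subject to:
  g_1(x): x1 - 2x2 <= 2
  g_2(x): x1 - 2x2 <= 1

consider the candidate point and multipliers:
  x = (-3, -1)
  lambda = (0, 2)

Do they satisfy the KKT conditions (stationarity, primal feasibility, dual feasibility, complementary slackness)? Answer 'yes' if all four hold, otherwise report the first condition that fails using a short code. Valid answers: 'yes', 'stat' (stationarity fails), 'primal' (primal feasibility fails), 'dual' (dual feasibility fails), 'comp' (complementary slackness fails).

Gradient of f: grad f(x) = Q x + c = (-2, 4)
Constraint values g_i(x) = a_i^T x - b_i:
  g_1((-3, -1)) = -3
  g_2((-3, -1)) = -2
Stationarity residual: grad f(x) + sum_i lambda_i a_i = (0, 0)
  -> stationarity OK
Primal feasibility (all g_i <= 0): OK
Dual feasibility (all lambda_i >= 0): OK
Complementary slackness (lambda_i * g_i(x) = 0 for all i): FAILS

Verdict: the first failing condition is complementary_slackness -> comp.

comp


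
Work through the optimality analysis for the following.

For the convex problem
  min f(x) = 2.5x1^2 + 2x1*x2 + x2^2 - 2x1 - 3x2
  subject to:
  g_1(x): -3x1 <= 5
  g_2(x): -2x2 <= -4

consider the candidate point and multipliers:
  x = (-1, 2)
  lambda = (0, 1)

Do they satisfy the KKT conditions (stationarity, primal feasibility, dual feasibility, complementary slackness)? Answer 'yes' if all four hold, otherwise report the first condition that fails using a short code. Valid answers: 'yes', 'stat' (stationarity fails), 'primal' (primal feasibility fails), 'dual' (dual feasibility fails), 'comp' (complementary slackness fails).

Gradient of f: grad f(x) = Q x + c = (-3, -1)
Constraint values g_i(x) = a_i^T x - b_i:
  g_1((-1, 2)) = -2
  g_2((-1, 2)) = 0
Stationarity residual: grad f(x) + sum_i lambda_i a_i = (-3, -3)
  -> stationarity FAILS
Primal feasibility (all g_i <= 0): OK
Dual feasibility (all lambda_i >= 0): OK
Complementary slackness (lambda_i * g_i(x) = 0 for all i): OK

Verdict: the first failing condition is stationarity -> stat.

stat


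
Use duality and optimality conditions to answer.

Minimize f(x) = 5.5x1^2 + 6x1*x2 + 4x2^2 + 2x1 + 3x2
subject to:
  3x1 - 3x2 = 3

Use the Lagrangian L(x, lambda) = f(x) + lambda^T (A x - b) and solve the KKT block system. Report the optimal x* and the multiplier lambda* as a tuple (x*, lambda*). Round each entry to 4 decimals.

Form the Lagrangian:
  L(x, lambda) = (1/2) x^T Q x + c^T x + lambda^T (A x - b)
Stationarity (grad_x L = 0): Q x + c + A^T lambda = 0.
Primal feasibility: A x = b.

This gives the KKT block system:
  [ Q   A^T ] [ x     ]   [-c ]
  [ A    0  ] [ lambda ] = [ b ]

Solving the linear system:
  x*      = (0.2903, -0.7097)
  lambda* = (-0.3118)
  f(x*)   = -0.3065

x* = (0.2903, -0.7097), lambda* = (-0.3118)


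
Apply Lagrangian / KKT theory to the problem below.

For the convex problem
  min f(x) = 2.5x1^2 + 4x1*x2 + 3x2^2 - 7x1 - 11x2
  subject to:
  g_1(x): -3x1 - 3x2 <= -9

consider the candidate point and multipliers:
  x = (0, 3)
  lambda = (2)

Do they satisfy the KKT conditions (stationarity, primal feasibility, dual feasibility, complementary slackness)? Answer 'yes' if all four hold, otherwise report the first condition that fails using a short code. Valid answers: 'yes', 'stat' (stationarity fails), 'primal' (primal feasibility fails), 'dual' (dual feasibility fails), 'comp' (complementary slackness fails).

Gradient of f: grad f(x) = Q x + c = (5, 7)
Constraint values g_i(x) = a_i^T x - b_i:
  g_1((0, 3)) = 0
Stationarity residual: grad f(x) + sum_i lambda_i a_i = (-1, 1)
  -> stationarity FAILS
Primal feasibility (all g_i <= 0): OK
Dual feasibility (all lambda_i >= 0): OK
Complementary slackness (lambda_i * g_i(x) = 0 for all i): OK

Verdict: the first failing condition is stationarity -> stat.

stat


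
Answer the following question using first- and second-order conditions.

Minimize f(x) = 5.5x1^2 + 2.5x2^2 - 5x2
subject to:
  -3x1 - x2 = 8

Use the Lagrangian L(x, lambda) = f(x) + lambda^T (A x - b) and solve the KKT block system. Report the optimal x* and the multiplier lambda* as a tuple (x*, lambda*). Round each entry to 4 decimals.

Form the Lagrangian:
  L(x, lambda) = (1/2) x^T Q x + c^T x + lambda^T (A x - b)
Stationarity (grad_x L = 0): Q x + c + A^T lambda = 0.
Primal feasibility: A x = b.

This gives the KKT block system:
  [ Q   A^T ] [ x     ]   [-c ]
  [ A    0  ] [ lambda ] = [ b ]

Solving the linear system:
  x*      = (-2.4107, -0.7679)
  lambda* = (-8.8393)
  f(x*)   = 37.2768

x* = (-2.4107, -0.7679), lambda* = (-8.8393)


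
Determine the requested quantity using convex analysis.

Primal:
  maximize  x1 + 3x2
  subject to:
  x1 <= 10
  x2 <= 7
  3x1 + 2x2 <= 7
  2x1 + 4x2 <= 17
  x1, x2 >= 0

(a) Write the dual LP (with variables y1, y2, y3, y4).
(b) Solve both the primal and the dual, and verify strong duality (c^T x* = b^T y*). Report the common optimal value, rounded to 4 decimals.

The standard primal-dual pair for 'max c^T x s.t. A x <= b, x >= 0' is:
  Dual:  min b^T y  s.t.  A^T y >= c,  y >= 0.

So the dual LP is:
  minimize  10y1 + 7y2 + 7y3 + 17y4
  subject to:
    y1 + 3y3 + 2y4 >= 1
    y2 + 2y3 + 4y4 >= 3
    y1, y2, y3, y4 >= 0

Solving the primal: x* = (0, 3.5).
  primal value c^T x* = 10.5.
Solving the dual: y* = (0, 0, 1.5, 0).
  dual value b^T y* = 10.5.
Strong duality: c^T x* = b^T y*. Confirmed.

10.5


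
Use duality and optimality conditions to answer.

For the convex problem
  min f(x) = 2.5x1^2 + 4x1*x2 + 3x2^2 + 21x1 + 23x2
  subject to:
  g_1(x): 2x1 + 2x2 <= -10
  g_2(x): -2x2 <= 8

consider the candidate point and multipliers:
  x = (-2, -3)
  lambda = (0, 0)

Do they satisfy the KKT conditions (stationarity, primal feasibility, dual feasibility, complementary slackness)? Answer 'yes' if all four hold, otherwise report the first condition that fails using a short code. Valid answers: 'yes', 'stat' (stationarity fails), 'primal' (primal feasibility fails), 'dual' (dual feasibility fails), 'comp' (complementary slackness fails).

Gradient of f: grad f(x) = Q x + c = (-1, -3)
Constraint values g_i(x) = a_i^T x - b_i:
  g_1((-2, -3)) = 0
  g_2((-2, -3)) = -2
Stationarity residual: grad f(x) + sum_i lambda_i a_i = (-1, -3)
  -> stationarity FAILS
Primal feasibility (all g_i <= 0): OK
Dual feasibility (all lambda_i >= 0): OK
Complementary slackness (lambda_i * g_i(x) = 0 for all i): OK

Verdict: the first failing condition is stationarity -> stat.

stat


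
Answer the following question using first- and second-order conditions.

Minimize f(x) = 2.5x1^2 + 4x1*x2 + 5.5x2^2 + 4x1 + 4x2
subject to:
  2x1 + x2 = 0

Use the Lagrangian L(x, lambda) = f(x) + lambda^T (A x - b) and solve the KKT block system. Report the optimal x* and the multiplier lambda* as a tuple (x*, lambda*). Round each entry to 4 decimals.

Form the Lagrangian:
  L(x, lambda) = (1/2) x^T Q x + c^T x + lambda^T (A x - b)
Stationarity (grad_x L = 0): Q x + c + A^T lambda = 0.
Primal feasibility: A x = b.

This gives the KKT block system:
  [ Q   A^T ] [ x     ]   [-c ]
  [ A    0  ] [ lambda ] = [ b ]

Solving the linear system:
  x*      = (0.1212, -0.2424)
  lambda* = (-1.8182)
  f(x*)   = -0.2424

x* = (0.1212, -0.2424), lambda* = (-1.8182)


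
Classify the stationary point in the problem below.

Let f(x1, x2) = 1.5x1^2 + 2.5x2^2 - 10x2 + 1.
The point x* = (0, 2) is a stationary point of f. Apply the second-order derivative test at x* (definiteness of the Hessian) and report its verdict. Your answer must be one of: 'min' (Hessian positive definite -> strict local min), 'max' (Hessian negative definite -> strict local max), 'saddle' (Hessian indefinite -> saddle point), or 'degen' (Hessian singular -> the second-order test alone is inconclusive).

Compute the Hessian H = grad^2 f:
  H = [[3, 0], [0, 5]]
Verify stationarity: grad f(x*) = H x* + g = (0, 0).
Eigenvalues of H: 3, 5.
Both eigenvalues > 0, so H is positive definite -> x* is a strict local min.

min


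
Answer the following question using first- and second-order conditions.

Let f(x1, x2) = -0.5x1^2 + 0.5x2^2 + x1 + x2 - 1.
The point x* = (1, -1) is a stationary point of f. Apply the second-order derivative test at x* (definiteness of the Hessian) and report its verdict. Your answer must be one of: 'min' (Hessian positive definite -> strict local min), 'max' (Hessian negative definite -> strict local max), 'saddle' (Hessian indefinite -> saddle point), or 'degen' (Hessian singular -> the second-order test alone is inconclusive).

Compute the Hessian H = grad^2 f:
  H = [[-1, 0], [0, 1]]
Verify stationarity: grad f(x*) = H x* + g = (0, 0).
Eigenvalues of H: -1, 1.
Eigenvalues have mixed signs, so H is indefinite -> x* is a saddle point.

saddle


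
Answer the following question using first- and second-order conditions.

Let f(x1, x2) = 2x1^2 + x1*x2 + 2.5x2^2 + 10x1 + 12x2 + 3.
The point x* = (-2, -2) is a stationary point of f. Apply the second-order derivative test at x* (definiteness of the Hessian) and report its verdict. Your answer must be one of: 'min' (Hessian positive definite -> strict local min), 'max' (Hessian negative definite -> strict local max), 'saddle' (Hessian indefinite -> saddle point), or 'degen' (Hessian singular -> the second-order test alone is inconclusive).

Compute the Hessian H = grad^2 f:
  H = [[4, 1], [1, 5]]
Verify stationarity: grad f(x*) = H x* + g = (0, 0).
Eigenvalues of H: 3.382, 5.618.
Both eigenvalues > 0, so H is positive definite -> x* is a strict local min.

min


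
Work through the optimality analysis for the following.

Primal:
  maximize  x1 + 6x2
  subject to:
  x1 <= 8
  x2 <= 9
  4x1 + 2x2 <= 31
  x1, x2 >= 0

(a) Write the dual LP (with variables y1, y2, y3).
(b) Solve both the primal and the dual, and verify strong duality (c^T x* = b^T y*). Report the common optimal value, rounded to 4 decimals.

The standard primal-dual pair for 'max c^T x s.t. A x <= b, x >= 0' is:
  Dual:  min b^T y  s.t.  A^T y >= c,  y >= 0.

So the dual LP is:
  minimize  8y1 + 9y2 + 31y3
  subject to:
    y1 + 4y3 >= 1
    y2 + 2y3 >= 6
    y1, y2, y3 >= 0

Solving the primal: x* = (3.25, 9).
  primal value c^T x* = 57.25.
Solving the dual: y* = (0, 5.5, 0.25).
  dual value b^T y* = 57.25.
Strong duality: c^T x* = b^T y*. Confirmed.

57.25


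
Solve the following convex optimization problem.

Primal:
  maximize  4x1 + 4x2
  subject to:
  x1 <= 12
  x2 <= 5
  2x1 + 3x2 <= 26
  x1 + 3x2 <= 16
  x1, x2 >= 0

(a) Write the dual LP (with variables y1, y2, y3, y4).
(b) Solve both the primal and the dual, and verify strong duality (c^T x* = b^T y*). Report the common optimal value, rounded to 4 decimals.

The standard primal-dual pair for 'max c^T x s.t. A x <= b, x >= 0' is:
  Dual:  min b^T y  s.t.  A^T y >= c,  y >= 0.

So the dual LP is:
  minimize  12y1 + 5y2 + 26y3 + 16y4
  subject to:
    y1 + 2y3 + y4 >= 4
    y2 + 3y3 + 3y4 >= 4
    y1, y2, y3, y4 >= 0

Solving the primal: x* = (12, 0.6667).
  primal value c^T x* = 50.6667.
Solving the dual: y* = (1.3333, 0, 1.3333, 0).
  dual value b^T y* = 50.6667.
Strong duality: c^T x* = b^T y*. Confirmed.

50.6667


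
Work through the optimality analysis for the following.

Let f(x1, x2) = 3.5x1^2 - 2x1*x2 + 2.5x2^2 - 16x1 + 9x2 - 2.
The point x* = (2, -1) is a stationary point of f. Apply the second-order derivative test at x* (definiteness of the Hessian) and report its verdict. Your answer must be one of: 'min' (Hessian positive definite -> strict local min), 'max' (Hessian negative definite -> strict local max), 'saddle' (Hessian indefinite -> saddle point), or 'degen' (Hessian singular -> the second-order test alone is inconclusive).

Compute the Hessian H = grad^2 f:
  H = [[7, -2], [-2, 5]]
Verify stationarity: grad f(x*) = H x* + g = (0, 0).
Eigenvalues of H: 3.7639, 8.2361.
Both eigenvalues > 0, so H is positive definite -> x* is a strict local min.

min


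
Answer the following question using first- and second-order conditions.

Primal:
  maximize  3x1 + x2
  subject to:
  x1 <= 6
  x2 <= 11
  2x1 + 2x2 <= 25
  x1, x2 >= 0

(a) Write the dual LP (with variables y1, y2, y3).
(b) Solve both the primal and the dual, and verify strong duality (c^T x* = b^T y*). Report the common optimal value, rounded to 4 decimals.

The standard primal-dual pair for 'max c^T x s.t. A x <= b, x >= 0' is:
  Dual:  min b^T y  s.t.  A^T y >= c,  y >= 0.

So the dual LP is:
  minimize  6y1 + 11y2 + 25y3
  subject to:
    y1 + 2y3 >= 3
    y2 + 2y3 >= 1
    y1, y2, y3 >= 0

Solving the primal: x* = (6, 6.5).
  primal value c^T x* = 24.5.
Solving the dual: y* = (2, 0, 0.5).
  dual value b^T y* = 24.5.
Strong duality: c^T x* = b^T y*. Confirmed.

24.5


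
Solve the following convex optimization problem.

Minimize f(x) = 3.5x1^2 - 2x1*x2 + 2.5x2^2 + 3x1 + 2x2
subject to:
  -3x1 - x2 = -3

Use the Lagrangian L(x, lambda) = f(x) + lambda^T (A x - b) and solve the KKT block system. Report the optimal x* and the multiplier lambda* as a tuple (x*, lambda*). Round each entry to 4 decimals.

Form the Lagrangian:
  L(x, lambda) = (1/2) x^T Q x + c^T x + lambda^T (A x - b)
Stationarity (grad_x L = 0): Q x + c + A^T lambda = 0.
Primal feasibility: A x = b.

This gives the KKT block system:
  [ Q   A^T ] [ x     ]   [-c ]
  [ A    0  ] [ lambda ] = [ b ]

Solving the linear system:
  x*      = (0.8438, 0.4688)
  lambda* = (2.6562)
  f(x*)   = 5.7188

x* = (0.8438, 0.4688), lambda* = (2.6562)


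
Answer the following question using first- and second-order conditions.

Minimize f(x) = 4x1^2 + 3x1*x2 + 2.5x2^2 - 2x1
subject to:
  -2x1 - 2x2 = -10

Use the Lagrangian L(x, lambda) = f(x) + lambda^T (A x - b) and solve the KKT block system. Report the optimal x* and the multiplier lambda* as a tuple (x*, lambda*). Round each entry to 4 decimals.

Form the Lagrangian:
  L(x, lambda) = (1/2) x^T Q x + c^T x + lambda^T (A x - b)
Stationarity (grad_x L = 0): Q x + c + A^T lambda = 0.
Primal feasibility: A x = b.

This gives the KKT block system:
  [ Q   A^T ] [ x     ]   [-c ]
  [ A    0  ] [ lambda ] = [ b ]

Solving the linear system:
  x*      = (1.7143, 3.2857)
  lambda* = (10.7857)
  f(x*)   = 52.2143

x* = (1.7143, 3.2857), lambda* = (10.7857)


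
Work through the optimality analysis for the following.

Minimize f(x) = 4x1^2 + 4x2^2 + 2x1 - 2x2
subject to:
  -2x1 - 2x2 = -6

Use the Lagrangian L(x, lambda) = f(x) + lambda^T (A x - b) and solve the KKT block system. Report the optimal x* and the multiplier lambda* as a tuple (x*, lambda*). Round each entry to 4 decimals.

Form the Lagrangian:
  L(x, lambda) = (1/2) x^T Q x + c^T x + lambda^T (A x - b)
Stationarity (grad_x L = 0): Q x + c + A^T lambda = 0.
Primal feasibility: A x = b.

This gives the KKT block system:
  [ Q   A^T ] [ x     ]   [-c ]
  [ A    0  ] [ lambda ] = [ b ]

Solving the linear system:
  x*      = (1.25, 1.75)
  lambda* = (6)
  f(x*)   = 17.5

x* = (1.25, 1.75), lambda* = (6)


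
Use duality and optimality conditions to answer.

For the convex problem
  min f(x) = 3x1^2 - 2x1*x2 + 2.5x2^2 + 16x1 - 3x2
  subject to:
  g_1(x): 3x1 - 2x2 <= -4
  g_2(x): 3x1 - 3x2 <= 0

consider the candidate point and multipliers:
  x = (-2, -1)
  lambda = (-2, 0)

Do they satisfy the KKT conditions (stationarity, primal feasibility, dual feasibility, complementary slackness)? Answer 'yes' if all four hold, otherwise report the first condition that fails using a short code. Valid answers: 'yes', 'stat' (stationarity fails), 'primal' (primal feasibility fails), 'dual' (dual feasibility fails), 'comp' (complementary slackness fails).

Gradient of f: grad f(x) = Q x + c = (6, -4)
Constraint values g_i(x) = a_i^T x - b_i:
  g_1((-2, -1)) = 0
  g_2((-2, -1)) = -3
Stationarity residual: grad f(x) + sum_i lambda_i a_i = (0, 0)
  -> stationarity OK
Primal feasibility (all g_i <= 0): OK
Dual feasibility (all lambda_i >= 0): FAILS
Complementary slackness (lambda_i * g_i(x) = 0 for all i): OK

Verdict: the first failing condition is dual_feasibility -> dual.

dual


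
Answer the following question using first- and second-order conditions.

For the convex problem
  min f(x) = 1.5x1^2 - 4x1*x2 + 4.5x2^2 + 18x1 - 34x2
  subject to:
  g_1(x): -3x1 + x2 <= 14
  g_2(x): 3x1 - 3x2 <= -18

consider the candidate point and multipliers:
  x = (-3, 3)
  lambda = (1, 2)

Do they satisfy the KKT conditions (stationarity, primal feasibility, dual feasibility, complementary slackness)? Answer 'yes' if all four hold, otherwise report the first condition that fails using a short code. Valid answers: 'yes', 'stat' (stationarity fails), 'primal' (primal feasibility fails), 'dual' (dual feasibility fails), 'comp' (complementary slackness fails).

Gradient of f: grad f(x) = Q x + c = (-3, 5)
Constraint values g_i(x) = a_i^T x - b_i:
  g_1((-3, 3)) = -2
  g_2((-3, 3)) = 0
Stationarity residual: grad f(x) + sum_i lambda_i a_i = (0, 0)
  -> stationarity OK
Primal feasibility (all g_i <= 0): OK
Dual feasibility (all lambda_i >= 0): OK
Complementary slackness (lambda_i * g_i(x) = 0 for all i): FAILS

Verdict: the first failing condition is complementary_slackness -> comp.

comp


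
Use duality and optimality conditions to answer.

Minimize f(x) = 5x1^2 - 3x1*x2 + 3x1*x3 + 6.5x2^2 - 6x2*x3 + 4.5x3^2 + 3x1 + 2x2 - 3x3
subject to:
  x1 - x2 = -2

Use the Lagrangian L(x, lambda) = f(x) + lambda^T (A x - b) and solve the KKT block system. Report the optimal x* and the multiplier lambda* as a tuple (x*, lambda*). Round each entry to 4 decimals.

Form the Lagrangian:
  L(x, lambda) = (1/2) x^T Q x + c^T x + lambda^T (A x - b)
Stationarity (grad_x L = 0): Q x + c + A^T lambda = 0.
Primal feasibility: A x = b.

This gives the KKT block system:
  [ Q   A^T ] [ x     ]   [-c ]
  [ A    0  ] [ lambda ] = [ b ]

Solving the linear system:
  x*      = (-1.25, 0.75, 1.25)
  lambda* = (8)
  f(x*)   = 5

x* = (-1.25, 0.75, 1.25), lambda* = (8)


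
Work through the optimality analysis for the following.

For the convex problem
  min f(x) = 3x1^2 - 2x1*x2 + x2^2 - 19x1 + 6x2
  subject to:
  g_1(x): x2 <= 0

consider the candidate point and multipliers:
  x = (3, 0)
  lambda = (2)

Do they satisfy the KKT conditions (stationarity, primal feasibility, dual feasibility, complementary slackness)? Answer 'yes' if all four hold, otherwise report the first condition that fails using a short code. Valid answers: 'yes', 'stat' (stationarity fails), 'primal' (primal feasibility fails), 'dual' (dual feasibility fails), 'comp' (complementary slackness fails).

Gradient of f: grad f(x) = Q x + c = (-1, 0)
Constraint values g_i(x) = a_i^T x - b_i:
  g_1((3, 0)) = 0
Stationarity residual: grad f(x) + sum_i lambda_i a_i = (-1, 2)
  -> stationarity FAILS
Primal feasibility (all g_i <= 0): OK
Dual feasibility (all lambda_i >= 0): OK
Complementary slackness (lambda_i * g_i(x) = 0 for all i): OK

Verdict: the first failing condition is stationarity -> stat.

stat


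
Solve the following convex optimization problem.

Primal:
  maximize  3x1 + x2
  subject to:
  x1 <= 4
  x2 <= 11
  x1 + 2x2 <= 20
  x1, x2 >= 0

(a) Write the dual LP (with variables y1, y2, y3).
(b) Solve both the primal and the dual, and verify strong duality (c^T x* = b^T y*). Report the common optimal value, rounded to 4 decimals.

The standard primal-dual pair for 'max c^T x s.t. A x <= b, x >= 0' is:
  Dual:  min b^T y  s.t.  A^T y >= c,  y >= 0.

So the dual LP is:
  minimize  4y1 + 11y2 + 20y3
  subject to:
    y1 + y3 >= 3
    y2 + 2y3 >= 1
    y1, y2, y3 >= 0

Solving the primal: x* = (4, 8).
  primal value c^T x* = 20.
Solving the dual: y* = (2.5, 0, 0.5).
  dual value b^T y* = 20.
Strong duality: c^T x* = b^T y*. Confirmed.

20


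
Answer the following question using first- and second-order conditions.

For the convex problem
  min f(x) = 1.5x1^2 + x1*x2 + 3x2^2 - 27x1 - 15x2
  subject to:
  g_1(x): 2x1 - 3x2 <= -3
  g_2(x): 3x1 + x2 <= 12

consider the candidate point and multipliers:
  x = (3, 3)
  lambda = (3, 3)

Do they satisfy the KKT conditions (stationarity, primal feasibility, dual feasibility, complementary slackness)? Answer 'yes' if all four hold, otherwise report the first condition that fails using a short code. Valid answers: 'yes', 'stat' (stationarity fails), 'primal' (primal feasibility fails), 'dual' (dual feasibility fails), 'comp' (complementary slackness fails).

Gradient of f: grad f(x) = Q x + c = (-15, 6)
Constraint values g_i(x) = a_i^T x - b_i:
  g_1((3, 3)) = 0
  g_2((3, 3)) = 0
Stationarity residual: grad f(x) + sum_i lambda_i a_i = (0, 0)
  -> stationarity OK
Primal feasibility (all g_i <= 0): OK
Dual feasibility (all lambda_i >= 0): OK
Complementary slackness (lambda_i * g_i(x) = 0 for all i): OK

Verdict: yes, KKT holds.

yes


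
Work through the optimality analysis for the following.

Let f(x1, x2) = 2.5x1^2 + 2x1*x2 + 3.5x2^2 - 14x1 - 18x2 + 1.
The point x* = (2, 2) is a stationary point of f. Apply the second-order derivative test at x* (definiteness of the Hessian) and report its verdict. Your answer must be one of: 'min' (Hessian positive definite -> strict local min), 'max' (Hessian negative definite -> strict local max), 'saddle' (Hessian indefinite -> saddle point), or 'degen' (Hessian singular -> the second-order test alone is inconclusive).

Compute the Hessian H = grad^2 f:
  H = [[5, 2], [2, 7]]
Verify stationarity: grad f(x*) = H x* + g = (0, 0).
Eigenvalues of H: 3.7639, 8.2361.
Both eigenvalues > 0, so H is positive definite -> x* is a strict local min.

min


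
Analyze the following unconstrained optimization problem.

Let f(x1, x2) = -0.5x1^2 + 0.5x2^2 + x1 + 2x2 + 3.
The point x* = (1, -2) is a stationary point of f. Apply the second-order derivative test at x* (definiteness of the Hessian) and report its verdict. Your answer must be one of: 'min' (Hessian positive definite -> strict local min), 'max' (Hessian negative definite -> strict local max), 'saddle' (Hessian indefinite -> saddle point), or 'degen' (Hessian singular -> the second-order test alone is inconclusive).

Compute the Hessian H = grad^2 f:
  H = [[-1, 0], [0, 1]]
Verify stationarity: grad f(x*) = H x* + g = (0, 0).
Eigenvalues of H: -1, 1.
Eigenvalues have mixed signs, so H is indefinite -> x* is a saddle point.

saddle


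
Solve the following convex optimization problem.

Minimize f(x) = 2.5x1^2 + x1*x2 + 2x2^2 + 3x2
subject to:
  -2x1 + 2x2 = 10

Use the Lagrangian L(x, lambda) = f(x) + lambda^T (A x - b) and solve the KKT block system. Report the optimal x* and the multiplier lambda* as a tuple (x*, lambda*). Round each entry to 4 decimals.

Form the Lagrangian:
  L(x, lambda) = (1/2) x^T Q x + c^T x + lambda^T (A x - b)
Stationarity (grad_x L = 0): Q x + c + A^T lambda = 0.
Primal feasibility: A x = b.

This gives the KKT block system:
  [ Q   A^T ] [ x     ]   [-c ]
  [ A    0  ] [ lambda ] = [ b ]

Solving the linear system:
  x*      = (-2.5455, 2.4545)
  lambda* = (-5.1364)
  f(x*)   = 29.3636

x* = (-2.5455, 2.4545), lambda* = (-5.1364)


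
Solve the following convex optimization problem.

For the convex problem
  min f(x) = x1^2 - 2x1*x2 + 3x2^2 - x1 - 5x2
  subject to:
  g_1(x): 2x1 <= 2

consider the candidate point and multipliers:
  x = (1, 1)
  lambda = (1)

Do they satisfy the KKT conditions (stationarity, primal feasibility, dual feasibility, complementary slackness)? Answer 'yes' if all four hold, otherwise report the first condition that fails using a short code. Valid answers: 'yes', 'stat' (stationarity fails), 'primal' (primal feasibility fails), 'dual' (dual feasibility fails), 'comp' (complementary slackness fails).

Gradient of f: grad f(x) = Q x + c = (-1, -1)
Constraint values g_i(x) = a_i^T x - b_i:
  g_1((1, 1)) = 0
Stationarity residual: grad f(x) + sum_i lambda_i a_i = (1, -1)
  -> stationarity FAILS
Primal feasibility (all g_i <= 0): OK
Dual feasibility (all lambda_i >= 0): OK
Complementary slackness (lambda_i * g_i(x) = 0 for all i): OK

Verdict: the first failing condition is stationarity -> stat.

stat


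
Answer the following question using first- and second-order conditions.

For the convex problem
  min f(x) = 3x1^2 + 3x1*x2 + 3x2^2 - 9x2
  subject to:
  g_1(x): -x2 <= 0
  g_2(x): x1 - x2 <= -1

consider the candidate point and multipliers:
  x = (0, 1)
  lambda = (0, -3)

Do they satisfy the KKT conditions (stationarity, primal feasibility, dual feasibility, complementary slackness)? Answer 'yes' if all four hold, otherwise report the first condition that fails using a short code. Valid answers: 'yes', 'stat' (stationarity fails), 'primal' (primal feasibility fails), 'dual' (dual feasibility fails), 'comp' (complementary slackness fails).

Gradient of f: grad f(x) = Q x + c = (3, -3)
Constraint values g_i(x) = a_i^T x - b_i:
  g_1((0, 1)) = -1
  g_2((0, 1)) = 0
Stationarity residual: grad f(x) + sum_i lambda_i a_i = (0, 0)
  -> stationarity OK
Primal feasibility (all g_i <= 0): OK
Dual feasibility (all lambda_i >= 0): FAILS
Complementary slackness (lambda_i * g_i(x) = 0 for all i): OK

Verdict: the first failing condition is dual_feasibility -> dual.

dual


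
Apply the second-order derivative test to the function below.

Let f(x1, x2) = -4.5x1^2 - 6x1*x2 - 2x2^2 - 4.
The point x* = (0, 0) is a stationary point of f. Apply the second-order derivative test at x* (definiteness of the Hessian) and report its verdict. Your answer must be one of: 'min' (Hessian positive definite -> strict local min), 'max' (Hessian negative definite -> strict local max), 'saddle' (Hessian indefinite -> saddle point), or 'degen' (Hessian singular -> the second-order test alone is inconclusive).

Compute the Hessian H = grad^2 f:
  H = [[-9, -6], [-6, -4]]
Verify stationarity: grad f(x*) = H x* + g = (0, 0).
Eigenvalues of H: -13, 0.
H has a zero eigenvalue (singular; negative semidefinite but not definite), so H is neither positive definite, negative definite, nor indefinite. The second-order test alone is inconclusive -> degen.
(Indeed, f is constant along the null direction of H through x*, so x* is not a strict local extremum.)

degen
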